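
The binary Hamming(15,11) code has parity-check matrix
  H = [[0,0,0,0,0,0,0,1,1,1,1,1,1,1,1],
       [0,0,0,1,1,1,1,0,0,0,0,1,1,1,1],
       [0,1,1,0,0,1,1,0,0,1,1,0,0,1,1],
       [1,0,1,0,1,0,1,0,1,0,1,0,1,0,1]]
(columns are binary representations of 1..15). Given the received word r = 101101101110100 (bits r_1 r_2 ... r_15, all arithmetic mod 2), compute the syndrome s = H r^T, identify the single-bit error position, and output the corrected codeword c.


s = (0, 0, 1, 0)^T, error position = 2, corrected codeword c = 111101101110100

Compute s = H r^T mod 2 one row at a time:
  s_1 = 0 + 1 + 1 + 1 + 0 + 1 + 0 + 0 = 4 ≡ 0 (mod 2).
  s_2 = 1 + 0 + 1 + 1 + 0 + 1 + 0 + 0 = 4 ≡ 0 (mod 2).
  s_3 = 0 + 1 + 1 + 1 + 1 + 1 + 0 + 0 = 5 ≡ 1 (mod 2).
  s_4 = 1 + 1 + 0 + 1 + 1 + 1 + 1 + 0 = 6 ≡ 0 (mod 2).
s = (0, 0, 1, 0)^T — this equals column 2 of H (binary 0010), so error is at position 2.
Correct: flip bit 2 of r = 101101101110100 to get c = 111101101110100.


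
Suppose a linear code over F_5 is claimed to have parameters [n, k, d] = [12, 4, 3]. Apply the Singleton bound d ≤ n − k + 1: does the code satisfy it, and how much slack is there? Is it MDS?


Singleton RHS = n − k + 1 = 9, slack = 6, bound satisfied, not MDS.

Singleton bound: d ≤ n − k + 1.
Here n = 12, k = 4, so n − k + 1 = 9.
Given d = 3, check d ≤ 9: YES.
Slack = (n − k + 1) − d = 6.
The code is NOT MDS (slack = 6 > 0).
Description: the claimed parameters are [12, 4, 3]_5; such a code would be non-MDS.


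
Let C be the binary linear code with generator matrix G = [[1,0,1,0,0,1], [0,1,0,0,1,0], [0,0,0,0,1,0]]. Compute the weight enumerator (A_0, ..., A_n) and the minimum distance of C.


Weight distribution: A_0 = 1, A_1 = 2, A_2 = 1, A_3 = 1, A_4 = 2, A_5 = 1. Minimum distance d = 1.

Enumerate all 2^3 = 8 messages m ∈ F_2^3.
For each, compute codeword c = mG in F_2^6, then tally its weight.
  m = 000 → c = 000000, weight = 0.
  m = 100 → c = 101001, weight = 3.
  m = 010 → c = 010010, weight = 2.
  m = 110 → c = 111011, weight = 5.
  m = 001 → c = 000010, weight = 1.
  m = 101 → c = 101011, weight = 4.
  m = 011 → c = 010000, weight = 1.
  m = 111 → c = 111001, weight = 4.
Tally weights:
  weight 0: 1 codewords.
  weight 1: 2 codewords.
  weight 2: 1 codewords.
  weight 3: 1 codewords.
  weight 4: 2 codewords.
  weight 5: 1 codewords.
Minimum distance d = smallest w > 0 with A_w > 0 = 1.
Sanity: Σ A_w = 8 = 2^3 = 8 ✓.


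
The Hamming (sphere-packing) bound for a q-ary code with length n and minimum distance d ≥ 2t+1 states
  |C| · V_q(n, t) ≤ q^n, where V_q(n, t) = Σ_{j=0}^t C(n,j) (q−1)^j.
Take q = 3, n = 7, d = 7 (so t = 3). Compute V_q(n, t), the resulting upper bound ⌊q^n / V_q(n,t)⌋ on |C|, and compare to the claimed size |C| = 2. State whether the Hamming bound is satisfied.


V_q(n, t) = 379, q^n = 2187, Hamming bound = 5, |C| = 2 ≤ bound (satisfied).

Step 1: Compute V_q(n, t) = Σ_{j=0}^3 C(n, j) (q−1)^j.
  j = 0: C(7,0)·(2)^0 = 1·1 = 1.
  j = 1: C(7,1)·(2)^1 = 7·2 = 14.
  j = 2: C(7,2)·(2)^2 = 21·4 = 84.
  j = 3: C(7,3)·(2)^3 = 35·8 = 280.
  V_q(n, t) = 1 + 14 + 84 + 280 = 379.
Step 2: q^n = 3^7 = 2187.
Step 3: Hamming bound ⌊q^n / V_q(n,t)⌋ = ⌊2187/379⌋ = 5.
Step 4: Compare |C| = 2 to 5: satisfied.
The claimed |C| lies below the Hamming bound.


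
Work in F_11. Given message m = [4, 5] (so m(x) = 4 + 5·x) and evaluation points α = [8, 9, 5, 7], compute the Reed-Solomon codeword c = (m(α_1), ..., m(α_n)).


c = [0, 5, 7, 6]

Message polynomial: m(x) = 4 + 5·x (mod 11).
For each evaluation point α_i, compute m(α_i) mod 11:
  α_1 = 8: Horner steps 5 → 0, so m(8) = 0.
  α_2 = 9: Horner steps 5 → 5, so m(9) = 5.
  α_3 = 5: Horner steps 5 → 7, so m(5) = 7.
  α_4 = 7: Horner steps 5 → 6, so m(7) = 6.
Codeword c = [0, 5, 7, 6] ∈ F_11^4.


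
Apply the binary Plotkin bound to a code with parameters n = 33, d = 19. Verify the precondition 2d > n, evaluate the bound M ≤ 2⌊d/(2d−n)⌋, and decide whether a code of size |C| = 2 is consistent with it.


Plotkin bound M ≤ 6; given |C| = 2 ≤ bound (satisfied).

Check applicability: 2d = 38, n = 33.
2d − n = 5 > 0, so Plotkin applies.
Compute d/(2d−n) = 19/5 ≈ 3.8000.
⌊d/(2d−n)⌋ = 3.
Plotkin bound: M ≤ 2·3 = 6.
Given |C| = 2, check: satisfied.
This |C| is below the Plotkin bound.


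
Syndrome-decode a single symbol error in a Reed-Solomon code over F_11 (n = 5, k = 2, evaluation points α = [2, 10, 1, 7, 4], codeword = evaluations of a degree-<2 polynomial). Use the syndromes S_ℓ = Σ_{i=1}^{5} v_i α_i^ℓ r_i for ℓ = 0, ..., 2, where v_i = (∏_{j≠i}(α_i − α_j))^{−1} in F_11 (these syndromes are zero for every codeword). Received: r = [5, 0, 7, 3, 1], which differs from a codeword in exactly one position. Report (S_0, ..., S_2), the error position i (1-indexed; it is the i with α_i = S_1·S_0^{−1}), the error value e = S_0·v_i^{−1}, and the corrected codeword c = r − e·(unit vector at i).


S = (6, 9, 8), error at position 4, error magnitude e = 8, c = [5, 0, 7, 6, 1].

Step 1: column multipliers v_i = (∏_{j≠i}(α_i − α_j))^{−1} mod 11.
  i = 1 (α = 2): (2−10)(2−1)(2−7)(2−4) = (−8)·1·(−5)·(−2) = −80 ≡ 8, so v_1 = 8^{−1} = 7 (mod 11).
  i = 2 (α = 10): (10−2)(10−1)(10−7)(10−4) = 8·9·3·6 = 1296 ≡ 9, so v_2 = 9^{−1} = 5 (mod 11).
  i = 3 (α = 1): (1−2)(1−10)(1−7)(1−4) = (−1)·(−9)·(−6)·(−3) = 162 ≡ 8, so v_3 = 8^{−1} = 7 (mod 11).
  i = 4 (α = 7): (7−2)(7−10)(7−1)(7−4) = 5·(−3)·6·3 = −270 ≡ 5, so v_4 = 5^{−1} = 9 (mod 11).
  i = 5 (α = 4): (4−2)(4−10)(4−1)(4−7) = 2·(−6)·3·(−3) = 108 ≡ 9, so v_5 = 9^{−1} = 5 (mod 11).
  v = [7, 5, 7, 9, 5].
Step 2: syndromes of r = [5, 0, 7, 3, 1] (all sums mod 11).
  S_0 = Σ v_i r_i = 7·5 + 5·0 + 7·7 + 9·3 + 5·1 = 116 ≡ 6.
  S_1 = Σ v_i α_i r_i = 7·2·5 + 5·10·0 + 7·1·7 + 9·7·3 + 5·4·1 = 328 ≡ 9.
  α_i^2 mod 11 = [4, 1, 1, 5, 5].
  S_2 = Σ v_i α_i^2 r_i = 7·4·5 + 5·1·0 + 7·1·7 + 9·5·3 + 5·5·1 = 349 ≡ 8.
  S = (6, 9, 8) ≠ 0, so r is not a codeword (an error is present).
Step 3: locate the error. For a single error e at position i, S_ℓ = v_i·e·α_i^ℓ, so α_err = S_1/S_0.
  S_0^{−1} = 6^{−1} = 2 (mod 11), so α_err = 9·2 = 18 ≡ 7 = α_4. Error position i = 4.
  Consistency check: S_2/S_1 = 8·5 = 40 ≡ 7 = α_err ✓ (single-error assumption holds).
Step 4: error magnitude e = S_0/v_4 = S_0·∏_{j≠4}(α_4 − α_j) = 6·5 = 30 ≡ 8 (mod 11).
Step 5: correct position 4: c_4 = r_4 − e = 3 − 8 ≡ 6 (mod 11). Hence c = [5, 0, 7, 6, 1].
  Check: interpolating c through the α_i gives m(x) = 9 + 9·x (degree < 2) with m(α_i) = c_i for every i, so c is indeed a codeword.


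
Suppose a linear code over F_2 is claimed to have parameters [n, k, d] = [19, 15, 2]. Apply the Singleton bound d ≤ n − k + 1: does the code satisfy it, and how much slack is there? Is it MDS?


Singleton RHS = n − k + 1 = 5, slack = 3, bound satisfied, not MDS.

Singleton bound: d ≤ n − k + 1.
Here n = 19, k = 15, so n − k + 1 = 5.
Given d = 2, check d ≤ 5: YES.
Slack = (n − k + 1) − d = 3.
The code is NOT MDS (slack = 3 > 0).
Description: the claimed parameters are [19, 15, 2]_2; such a code would be non-MDS.


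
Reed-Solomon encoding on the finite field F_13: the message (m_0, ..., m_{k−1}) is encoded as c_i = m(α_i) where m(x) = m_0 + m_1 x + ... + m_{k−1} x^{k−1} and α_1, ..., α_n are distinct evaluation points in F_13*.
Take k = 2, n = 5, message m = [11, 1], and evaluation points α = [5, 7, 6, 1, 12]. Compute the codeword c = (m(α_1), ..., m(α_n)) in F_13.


c = [3, 5, 4, 12, 10]

Message polynomial: m(x) = 11 + 1·x (mod 13).
For each evaluation point α_i, compute m(α_i) mod 13:
  α_1 = 5: Horner steps 1 → 3, so m(5) = 3.
  α_2 = 7: Horner steps 1 → 5, so m(7) = 5.
  α_3 = 6: Horner steps 1 → 4, so m(6) = 4.
  α_4 = 1: Horner steps 1 → 12, so m(1) = 12.
  α_5 = 12: Horner steps 1 → 10, so m(12) = 10.
Codeword c = [3, 5, 4, 12, 10] ∈ F_13^5.


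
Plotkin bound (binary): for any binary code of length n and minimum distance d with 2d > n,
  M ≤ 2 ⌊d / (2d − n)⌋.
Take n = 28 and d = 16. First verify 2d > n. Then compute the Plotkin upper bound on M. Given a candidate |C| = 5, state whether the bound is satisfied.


Plotkin bound M ≤ 8; given |C| = 5 ≤ bound (satisfied).

Check applicability: 2d = 32, n = 28.
2d − n = 4 > 0, so Plotkin applies.
Compute d/(2d−n) = 16/4 ≈ 4.0000.
⌊d/(2d−n)⌋ = 4.
Plotkin bound: M ≤ 2·4 = 8.
Given |C| = 5, check: satisfied.
This |C| is below the Plotkin bound.


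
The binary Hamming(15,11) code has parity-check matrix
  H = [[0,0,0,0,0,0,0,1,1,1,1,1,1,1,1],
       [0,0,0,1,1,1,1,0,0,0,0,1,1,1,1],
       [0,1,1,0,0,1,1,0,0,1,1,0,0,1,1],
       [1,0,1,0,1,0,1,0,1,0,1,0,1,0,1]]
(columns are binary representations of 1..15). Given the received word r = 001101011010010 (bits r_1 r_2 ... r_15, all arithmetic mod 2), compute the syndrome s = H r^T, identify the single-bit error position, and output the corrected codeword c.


s = (0, 1, 0, 1)^T, error position = 5, corrected codeword c = 001111011010010

Compute s = H r^T mod 2 one row at a time:
  s_1 = 1 + 1 + 0 + 1 + 0 + 0 + 1 + 0 = 4 ≡ 0 (mod 2).
  s_2 = 1 + 0 + 1 + 0 + 0 + 0 + 1 + 0 = 3 ≡ 1 (mod 2).
  s_3 = 0 + 1 + 1 + 0 + 0 + 1 + 1 + 0 = 4 ≡ 0 (mod 2).
  s_4 = 0 + 1 + 0 + 0 + 1 + 1 + 0 + 0 = 3 ≡ 1 (mod 2).
s = (0, 1, 0, 1)^T — this equals column 5 of H (binary 0101), so error is at position 5.
Correct: flip bit 5 of r = 001101011010010 to get c = 001111011010010.


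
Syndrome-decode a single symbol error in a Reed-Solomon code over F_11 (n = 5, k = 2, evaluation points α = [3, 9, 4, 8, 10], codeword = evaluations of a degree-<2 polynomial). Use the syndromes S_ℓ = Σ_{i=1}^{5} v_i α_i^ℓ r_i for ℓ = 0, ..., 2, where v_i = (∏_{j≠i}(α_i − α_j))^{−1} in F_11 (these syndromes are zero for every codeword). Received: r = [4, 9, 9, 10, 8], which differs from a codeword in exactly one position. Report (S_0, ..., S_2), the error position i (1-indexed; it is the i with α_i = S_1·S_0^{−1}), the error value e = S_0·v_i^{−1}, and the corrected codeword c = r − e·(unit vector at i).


S = (6, 2, 8), error at position 3, error magnitude e = 6, c = [4, 9, 3, 10, 8].

Step 1: column multipliers v_i = (∏_{j≠i}(α_i − α_j))^{−1} mod 11.
  i = 1 (α = 3): (3−9)(3−4)(3−8)(3−10) = (−6)·(−1)·(−5)·(−7) = 210 ≡ 1, so v_1 = 1^{−1} = 1 (mod 11).
  i = 2 (α = 9): (9−3)(9−4)(9−8)(9−10) = 6·5·1·(−1) = −30 ≡ 3, so v_2 = 3^{−1} = 4 (mod 11).
  i = 3 (α = 4): (4−3)(4−9)(4−8)(4−10) = 1·(−5)·(−4)·(−6) = −120 ≡ 1, so v_3 = 1^{−1} = 1 (mod 11).
  i = 4 (α = 8): (8−3)(8−9)(8−4)(8−10) = 5·(−1)·4·(−2) = 40 ≡ 7, so v_4 = 7^{−1} = 8 (mod 11).
  i = 5 (α = 10): (10−3)(10−9)(10−4)(10−8) = 7·1·6·2 = 84 ≡ 7, so v_5 = 7^{−1} = 8 (mod 11).
  v = [1, 4, 1, 8, 8].
Step 2: syndromes of r = [4, 9, 9, 10, 8] (all sums mod 11).
  S_0 = Σ v_i r_i = 1·4 + 4·9 + 1·9 + 8·10 + 8·8 = 193 ≡ 6.
  S_1 = Σ v_i α_i r_i = 1·3·4 + 4·9·9 + 1·4·9 + 8·8·10 + 8·10·8 = 1652 ≡ 2.
  α_i^2 mod 11 = [9, 4, 5, 9, 1].
  S_2 = Σ v_i α_i^2 r_i = 1·9·4 + 4·4·9 + 1·5·9 + 8·9·10 + 8·1·8 = 1009 ≡ 8.
  S = (6, 2, 8) ≠ 0, so r is not a codeword (an error is present).
Step 3: locate the error. For a single error e at position i, S_ℓ = v_i·e·α_i^ℓ, so α_err = S_1/S_0.
  S_0^{−1} = 6^{−1} = 2 (mod 11), so α_err = 2·2 = 4 ≡ 4 = α_3. Error position i = 3.
  Consistency check: S_2/S_1 = 8·6 = 48 ≡ 4 = α_err ✓ (single-error assumption holds).
Step 4: error magnitude e = S_0/v_3 = S_0·∏_{j≠3}(α_3 − α_j) = 6·1 = 6 ≡ 6 (mod 11).
Step 5: correct position 3: c_3 = r_3 − e = 9 − 6 ≡ 3 (mod 11). Hence c = [4, 9, 3, 10, 8].
  Check: interpolating c through the α_i gives m(x) = 7 + 10·x (degree < 2) with m(α_i) = c_i for every i, so c is indeed a codeword.


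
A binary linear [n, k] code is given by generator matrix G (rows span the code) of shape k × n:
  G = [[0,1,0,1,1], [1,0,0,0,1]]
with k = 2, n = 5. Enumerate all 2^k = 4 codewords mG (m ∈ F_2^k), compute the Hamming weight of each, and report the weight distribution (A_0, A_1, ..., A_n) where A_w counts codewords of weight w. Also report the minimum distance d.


Weight distribution: A_0 = 1, A_2 = 1, A_3 = 2. Minimum distance d = 2.

Enumerate all 2^2 = 4 messages m ∈ F_2^2.
For each, compute codeword c = mG in F_2^5, then tally its weight.
  m = 00 → c = 00000, weight = 0.
  m = 10 → c = 01011, weight = 3.
  m = 01 → c = 10001, weight = 2.
  m = 11 → c = 11010, weight = 3.
Tally weights:
  weight 0: 1 codewords.
  weight 2: 1 codewords.
  weight 3: 2 codewords.
Minimum distance d = smallest w > 0 with A_w > 0 = 2.
Sanity: Σ A_w = 4 = 2^2 = 4 ✓.


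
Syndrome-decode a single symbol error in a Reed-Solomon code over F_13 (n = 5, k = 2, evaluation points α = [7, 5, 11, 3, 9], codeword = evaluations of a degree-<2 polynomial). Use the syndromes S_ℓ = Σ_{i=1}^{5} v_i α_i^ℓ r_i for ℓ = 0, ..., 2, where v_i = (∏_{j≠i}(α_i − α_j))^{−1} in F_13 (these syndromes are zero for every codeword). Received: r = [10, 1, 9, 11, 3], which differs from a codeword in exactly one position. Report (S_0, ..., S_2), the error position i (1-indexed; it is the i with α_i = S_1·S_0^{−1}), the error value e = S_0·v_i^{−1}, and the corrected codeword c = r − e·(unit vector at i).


S = (11, 3, 2), error at position 2, error magnitude e = 10, c = [10, 4, 9, 11, 3].

Step 1: column multipliers v_i = (∏_{j≠i}(α_i − α_j))^{−1} mod 13.
  i = 1 (α = 7): (7−5)(7−11)(7−3)(7−9) = 2·(−4)·4·(−2) = 64 ≡ 12, so v_1 = 12^{−1} = 12 (mod 13).
  i = 2 (α = 5): (5−7)(5−11)(5−3)(5−9) = (−2)·(−6)·2·(−4) = −96 ≡ 8, so v_2 = 8^{−1} = 5 (mod 13).
  i = 3 (α = 11): (11−7)(11−5)(11−3)(11−9) = 4·6·8·2 = 384 ≡ 7, so v_3 = 7^{−1} = 2 (mod 13).
  i = 4 (α = 3): (3−7)(3−5)(3−11)(3−9) = (−4)·(−2)·(−8)·(−6) = 384 ≡ 7, so v_4 = 7^{−1} = 2 (mod 13).
  i = 5 (α = 9): (9−7)(9−5)(9−11)(9−3) = 2·4·(−2)·6 = −96 ≡ 8, so v_5 = 8^{−1} = 5 (mod 13).
  v = [12, 5, 2, 2, 5].
Step 2: syndromes of r = [10, 1, 9, 11, 3] (all sums mod 13).
  S_0 = Σ v_i r_i = 12·10 + 5·1 + 2·9 + 2·11 + 5·3 = 180 ≡ 11.
  S_1 = Σ v_i α_i r_i = 12·7·10 + 5·5·1 + 2·11·9 + 2·3·11 + 5·9·3 = 1264 ≡ 3.
  α_i^2 mod 13 = [10, 12, 4, 9, 3].
  S_2 = Σ v_i α_i^2 r_i = 12·10·10 + 5·12·1 + 2·4·9 + 2·9·11 + 5·3·3 = 1575 ≡ 2.
  S = (11, 3, 2) ≠ 0, so r is not a codeword (an error is present).
Step 3: locate the error. For a single error e at position i, S_ℓ = v_i·e·α_i^ℓ, so α_err = S_1/S_0.
  S_0^{−1} = 11^{−1} = 6 (mod 13), so α_err = 3·6 = 18 ≡ 5 = α_2. Error position i = 2.
  Consistency check: S_2/S_1 = 2·9 = 18 ≡ 5 = α_err ✓ (single-error assumption holds).
Step 4: error magnitude e = S_0/v_2 = S_0·∏_{j≠2}(α_2 − α_j) = 11·8 = 88 ≡ 10 (mod 13).
Step 5: correct position 2: c_2 = r_2 − e = 1 − 10 ≡ 4 (mod 13). Hence c = [10, 4, 9, 11, 3].
  Check: interpolating c through the α_i gives m(x) = 2 + 3·x (degree < 2) with m(α_i) = c_i for every i, so c is indeed a codeword.


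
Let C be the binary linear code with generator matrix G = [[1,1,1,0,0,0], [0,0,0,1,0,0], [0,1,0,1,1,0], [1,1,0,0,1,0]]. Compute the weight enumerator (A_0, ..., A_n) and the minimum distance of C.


Weight distribution: A_0 = 1, A_1 = 2, A_2 = 4, A_3 = 6, A_4 = 3. Minimum distance d = 1.

Enumerate all 2^4 = 16 messages m ∈ F_2^4.
For each, compute codeword c = mG in F_2^6, then tally its weight.
  m = 0000 → c = 000000, weight = 0.
  m = 1000 → c = 111000, weight = 3.
  m = 0100 → c = 000100, weight = 1.
  m = 1100 → c = 111100, weight = 4.
  m = 0010 → c = 010110, weight = 3.
  m = 1010 → c = 101110, weight = 4.
  m = 0110 → c = 010010, weight = 2.
  m = 1110 → c = 101010, weight = 3.
  m = 0001 → c = 110010, weight = 3.
  m = 1001 → c = 001010, weight = 2.
  m = 0101 → c = 110110, weight = 4.
  m = 1101 → c = 001110, weight = 3.
  m = 0011 → c = 100100, weight = 2.
  m = 1011 → c = 011100, weight = 3.
  m = 0111 → c = 100000, weight = 1.
  m = 1111 → c = 011000, weight = 2.
Tally weights:
  weight 0: 1 codewords.
  weight 1: 2 codewords.
  weight 2: 4 codewords.
  weight 3: 6 codewords.
  weight 4: 3 codewords.
Minimum distance d = smallest w > 0 with A_w > 0 = 1.
Sanity: Σ A_w = 16 = 2^4 = 16 ✓.


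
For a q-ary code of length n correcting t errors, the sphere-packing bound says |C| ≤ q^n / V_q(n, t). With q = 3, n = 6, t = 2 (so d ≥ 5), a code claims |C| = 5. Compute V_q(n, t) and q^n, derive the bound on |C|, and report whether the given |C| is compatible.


V_q(n, t) = 73, q^n = 729, Hamming bound = 9, |C| = 5 ≤ bound (satisfied).

Step 1: Compute V_q(n, t) = Σ_{j=0}^2 C(n, j) (q−1)^j.
  j = 0: C(6,0)·(2)^0 = 1·1 = 1.
  j = 1: C(6,1)·(2)^1 = 6·2 = 12.
  j = 2: C(6,2)·(2)^2 = 15·4 = 60.
  V_q(n, t) = 1 + 12 + 60 = 73.
Step 2: q^n = 3^6 = 729.
Step 3: Hamming bound ⌊q^n / V_q(n,t)⌋ = ⌊729/73⌋ = 9.
Step 4: Compare |C| = 5 to 9: satisfied.
The claimed |C| lies below the Hamming bound.


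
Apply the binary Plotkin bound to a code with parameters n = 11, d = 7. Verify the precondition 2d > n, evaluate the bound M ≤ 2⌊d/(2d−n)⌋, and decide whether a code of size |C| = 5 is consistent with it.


Plotkin bound M ≤ 4; given |C| = 5 > bound (violated).

Check applicability: 2d = 14, n = 11.
2d − n = 3 > 0, so Plotkin applies.
Compute d/(2d−n) = 7/3 ≈ 2.3333.
⌊d/(2d−n)⌋ = 2.
Plotkin bound: M ≤ 2·2 = 4.
Given |C| = 5, check: VIOLATED.
This |C| is above the Plotkin bound, so no binary code with n = 11, d = 7 and 5 codewords exists.


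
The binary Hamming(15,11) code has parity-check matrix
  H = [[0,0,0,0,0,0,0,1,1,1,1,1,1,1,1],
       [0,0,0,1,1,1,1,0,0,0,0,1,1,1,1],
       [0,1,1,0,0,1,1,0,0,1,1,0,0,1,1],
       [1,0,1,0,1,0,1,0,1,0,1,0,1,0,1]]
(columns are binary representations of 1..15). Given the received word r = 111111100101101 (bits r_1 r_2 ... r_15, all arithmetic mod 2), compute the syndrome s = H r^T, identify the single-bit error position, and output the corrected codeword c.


s = (0, 1, 0, 0)^T, error position = 4, corrected codeword c = 111011100101101

Compute s = H r^T mod 2 one row at a time:
  s_1 = 0 + 0 + 1 + 0 + 1 + 1 + 0 + 1 = 4 ≡ 0 (mod 2).
  s_2 = 1 + 1 + 1 + 1 + 1 + 1 + 0 + 1 = 7 ≡ 1 (mod 2).
  s_3 = 1 + 1 + 1 + 1 + 1 + 0 + 0 + 1 = 6 ≡ 0 (mod 2).
  s_4 = 1 + 1 + 1 + 1 + 0 + 0 + 1 + 1 = 6 ≡ 0 (mod 2).
s = (0, 1, 0, 0)^T — this equals column 4 of H (binary 0100), so error is at position 4.
Correct: flip bit 4 of r = 111111100101101 to get c = 111011100101101.


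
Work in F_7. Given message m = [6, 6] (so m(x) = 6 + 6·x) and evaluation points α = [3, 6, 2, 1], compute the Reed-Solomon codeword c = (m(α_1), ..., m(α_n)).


c = [3, 0, 4, 5]

Message polynomial: m(x) = 6 + 6·x (mod 7).
For each evaluation point α_i, compute m(α_i) mod 7:
  α_1 = 3: Horner steps 6 → 3, so m(3) = 3.
  α_2 = 6: Horner steps 6 → 0, so m(6) = 0.
  α_3 = 2: Horner steps 6 → 4, so m(2) = 4.
  α_4 = 1: Horner steps 6 → 5, so m(1) = 5.
Codeword c = [3, 0, 4, 5] ∈ F_7^4.


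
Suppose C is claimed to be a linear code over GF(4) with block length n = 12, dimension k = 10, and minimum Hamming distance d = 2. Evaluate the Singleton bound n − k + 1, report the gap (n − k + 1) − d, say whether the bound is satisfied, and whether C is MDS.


Singleton RHS = n − k + 1 = 3, slack = 1, bound satisfied, not MDS.

Singleton bound: d ≤ n − k + 1.
Here n = 12, k = 10, so n − k + 1 = 3.
Given d = 2, check d ≤ 3: YES.
Slack = (n − k + 1) − d = 1.
The code is NOT MDS (slack = 1 > 0).
Description: the claimed parameters are [12, 10, 2]_4; such a code would be non-MDS.


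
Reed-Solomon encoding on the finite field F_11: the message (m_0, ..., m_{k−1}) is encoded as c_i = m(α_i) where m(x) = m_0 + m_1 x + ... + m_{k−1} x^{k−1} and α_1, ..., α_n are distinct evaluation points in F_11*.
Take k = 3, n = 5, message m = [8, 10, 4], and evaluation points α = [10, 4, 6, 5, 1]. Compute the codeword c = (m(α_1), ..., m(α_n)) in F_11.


c = [2, 2, 3, 4, 0]

Message polynomial: m(x) = 8 + 10·x + 4·x^2 (mod 11).
For each evaluation point α_i, compute m(α_i) mod 11:
  α_1 = 10: Horner steps 4 → 6 → 2, so m(10) = 2.
  α_2 = 4: Horner steps 4 → 4 → 2, so m(4) = 2.
  α_3 = 6: Horner steps 4 → 1 → 3, so m(6) = 3.
  α_4 = 5: Horner steps 4 → 8 → 4, so m(5) = 4.
  α_5 = 1: Horner steps 4 → 3 → 0, so m(1) = 0.
Codeword c = [2, 2, 3, 4, 0] ∈ F_11^5.


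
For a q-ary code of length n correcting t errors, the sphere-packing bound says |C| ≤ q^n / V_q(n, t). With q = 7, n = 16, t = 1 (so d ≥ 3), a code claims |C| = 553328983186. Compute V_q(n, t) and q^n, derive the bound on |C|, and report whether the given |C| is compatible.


V_q(n, t) = 97, q^n = 33232930569601, Hamming bound = 342607531645, |C| = 553328983186 > bound (violated).

Step 1: Compute V_q(n, t) = Σ_{j=0}^1 C(n, j) (q−1)^j.
  j = 0: C(16,0)·(6)^0 = 1·1 = 1.
  j = 1: C(16,1)·(6)^1 = 16·6 = 96.
  V_q(n, t) = 1 + 96 = 97.
Step 2: q^n = 7^16 = 33232930569601.
Step 3: Hamming bound ⌊q^n / V_q(n,t)⌋ = ⌊33232930569601/97⌋ = 342607531645.
Step 4: Compare |C| = 553328983186 to 342607531645: violated.
The claimed |C| lies above the Hamming bound, so no 7-ary code of length 16 with d ≥ 3 can have 553328983186 codewords.


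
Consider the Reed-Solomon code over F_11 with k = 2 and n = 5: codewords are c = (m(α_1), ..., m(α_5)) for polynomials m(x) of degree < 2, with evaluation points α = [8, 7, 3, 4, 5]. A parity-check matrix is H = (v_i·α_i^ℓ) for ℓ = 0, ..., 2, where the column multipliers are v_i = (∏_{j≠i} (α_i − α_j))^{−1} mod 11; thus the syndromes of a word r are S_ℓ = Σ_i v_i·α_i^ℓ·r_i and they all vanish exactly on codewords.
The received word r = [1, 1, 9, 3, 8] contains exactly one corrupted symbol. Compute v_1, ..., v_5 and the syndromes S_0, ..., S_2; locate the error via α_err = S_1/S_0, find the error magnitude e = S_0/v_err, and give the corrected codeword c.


S = (3, 10, 4), error at position 2, error magnitude e = 5, c = [1, 7, 9, 3, 8].

Step 1: column multipliers v_i = (∏_{j≠i}(α_i − α_j))^{−1} mod 11.
  i = 1 (α = 8): (8−7)(8−3)(8−4)(8−5) = 1·5·4·3 = 60 ≡ 5, so v_1 = 5^{−1} = 9 (mod 11).
  i = 2 (α = 7): (7−8)(7−3)(7−4)(7−5) = (−1)·4·3·2 = −24 ≡ 9, so v_2 = 9^{−1} = 5 (mod 11).
  i = 3 (α = 3): (3−8)(3−7)(3−4)(3−5) = (−5)·(−4)·(−1)·(−2) = 40 ≡ 7, so v_3 = 7^{−1} = 8 (mod 11).
  i = 4 (α = 4): (4−8)(4−7)(4−3)(4−5) = (−4)·(−3)·1·(−1) = −12 ≡ 10, so v_4 = 10^{−1} = 10 (mod 11).
  i = 5 (α = 5): (5−8)(5−7)(5−3)(5−4) = (−3)·(−2)·2·1 = 12 ≡ 1, so v_5 = 1^{−1} = 1 (mod 11).
  v = [9, 5, 8, 10, 1].
Step 2: syndromes of r = [1, 1, 9, 3, 8] (all sums mod 11).
  S_0 = Σ v_i r_i = 9·1 + 5·1 + 8·9 + 10·3 + 1·8 = 124 ≡ 3.
  S_1 = Σ v_i α_i r_i = 9·8·1 + 5·7·1 + 8·3·9 + 10·4·3 + 1·5·8 = 483 ≡ 10.
  α_i^2 mod 11 = [9, 5, 9, 5, 3].
  S_2 = Σ v_i α_i^2 r_i = 9·9·1 + 5·5·1 + 8·9·9 + 10·5·3 + 1·3·8 = 928 ≡ 4.
  S = (3, 10, 4) ≠ 0, so r is not a codeword (an error is present).
Step 3: locate the error. For a single error e at position i, S_ℓ = v_i·e·α_i^ℓ, so α_err = S_1/S_0.
  S_0^{−1} = 3^{−1} = 4 (mod 11), so α_err = 10·4 = 40 ≡ 7 = α_2. Error position i = 2.
  Consistency check: S_2/S_1 = 4·10 = 40 ≡ 7 = α_err ✓ (single-error assumption holds).
Step 4: error magnitude e = S_0/v_2 = S_0·∏_{j≠2}(α_2 − α_j) = 3·9 = 27 ≡ 5 (mod 11).
Step 5: correct position 2: c_2 = r_2 − e = 1 − 5 ≡ 7 (mod 11). Hence c = [1, 7, 9, 3, 8].
  Check: interpolating c through the α_i gives m(x) = 5 + 5·x (degree < 2) with m(α_i) = c_i for every i, so c is indeed a codeword.


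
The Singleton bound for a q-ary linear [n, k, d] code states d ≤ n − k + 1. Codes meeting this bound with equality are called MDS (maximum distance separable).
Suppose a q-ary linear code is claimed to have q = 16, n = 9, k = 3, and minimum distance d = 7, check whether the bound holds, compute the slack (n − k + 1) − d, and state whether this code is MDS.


Singleton RHS = n − k + 1 = 7, slack = 0, bound satisfied, MDS.

Singleton bound: d ≤ n − k + 1.
Here n = 9, k = 3, so n − k + 1 = 7.
Given d = 7, check d ≤ 7: YES.
Slack = (n − k + 1) − d = 0.
The code is MDS (slack = 0).
Description: the claimed parameters are [9, 3, 7]_16; such a code would be MDS (meets Singleton bound).


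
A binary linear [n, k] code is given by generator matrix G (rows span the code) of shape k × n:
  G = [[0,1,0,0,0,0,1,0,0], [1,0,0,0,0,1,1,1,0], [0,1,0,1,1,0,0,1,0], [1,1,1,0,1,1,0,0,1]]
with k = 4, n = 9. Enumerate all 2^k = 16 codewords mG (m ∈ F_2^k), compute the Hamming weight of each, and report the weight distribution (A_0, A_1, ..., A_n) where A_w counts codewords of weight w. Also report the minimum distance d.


Weight distribution: A_0 = 1, A_2 = 1, A_4 = 8, A_6 = 5, A_8 = 1. Minimum distance d = 2.

Enumerate all 2^4 = 16 messages m ∈ F_2^4.
For each, compute codeword c = mG in F_2^9, then tally its weight.
  m = 0000 → c = 000000000, weight = 0.
  m = 1000 → c = 010000100, weight = 2.
  m = 0100 → c = 100001110, weight = 4.
  m = 1100 → c = 110001010, weight = 4.
  m = 0010 → c = 010110010, weight = 4.
  m = 1010 → c = 000110110, weight = 4.
  m = 0110 → c = 110111100, weight = 6.
  m = 1110 → c = 100111000, weight = 4.
  m = 0001 → c = 111011001, weight = 6.
  m = 1001 → c = 101011101, weight = 6.
  m = 0101 → c = 011010111, weight = 6.
  m = 1101 → c = 001010011, weight = 4.
  m = 0011 → c = 101101011, weight = 6.
  m = 1011 → c = 111101111, weight = 8.
  m = 0111 → c = 001100101, weight = 4.
  m = 1111 → c = 011100001, weight = 4.
Tally weights:
  weight 0: 1 codewords.
  weight 2: 1 codewords.
  weight 4: 8 codewords.
  weight 6: 5 codewords.
  weight 8: 1 codewords.
Minimum distance d = smallest w > 0 with A_w > 0 = 2.
Sanity: Σ A_w = 16 = 2^4 = 16 ✓.


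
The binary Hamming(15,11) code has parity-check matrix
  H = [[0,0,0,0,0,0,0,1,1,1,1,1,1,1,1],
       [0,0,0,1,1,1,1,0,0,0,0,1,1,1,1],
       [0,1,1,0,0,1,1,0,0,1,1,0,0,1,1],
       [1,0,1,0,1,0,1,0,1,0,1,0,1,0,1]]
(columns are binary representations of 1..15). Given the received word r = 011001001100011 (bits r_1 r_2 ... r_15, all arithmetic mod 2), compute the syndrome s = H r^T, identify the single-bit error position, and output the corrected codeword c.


s = (0, 1, 0, 1)^T, error position = 5, corrected codeword c = 011011001100011

Compute s = H r^T mod 2 one row at a time:
  s_1 = 0 + 1 + 1 + 0 + 0 + 0 + 1 + 1 = 4 ≡ 0 (mod 2).
  s_2 = 0 + 0 + 1 + 0 + 0 + 0 + 1 + 1 = 3 ≡ 1 (mod 2).
  s_3 = 1 + 1 + 1 + 0 + 1 + 0 + 1 + 1 = 6 ≡ 0 (mod 2).
  s_4 = 0 + 1 + 0 + 0 + 1 + 0 + 0 + 1 = 3 ≡ 1 (mod 2).
s = (0, 1, 0, 1)^T — this equals column 5 of H (binary 0101), so error is at position 5.
Correct: flip bit 5 of r = 011001001100011 to get c = 011011001100011.


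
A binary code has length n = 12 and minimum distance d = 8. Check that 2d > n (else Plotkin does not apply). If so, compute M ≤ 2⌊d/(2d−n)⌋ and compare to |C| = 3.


Plotkin bound M ≤ 4; given |C| = 3 ≤ bound (satisfied).

Check applicability: 2d = 16, n = 12.
2d − n = 4 > 0, so Plotkin applies.
Compute d/(2d−n) = 8/4 ≈ 2.0000.
⌊d/(2d−n)⌋ = 2.
Plotkin bound: M ≤ 2·2 = 4.
Given |C| = 3, check: satisfied.
This |C| is below the Plotkin bound.


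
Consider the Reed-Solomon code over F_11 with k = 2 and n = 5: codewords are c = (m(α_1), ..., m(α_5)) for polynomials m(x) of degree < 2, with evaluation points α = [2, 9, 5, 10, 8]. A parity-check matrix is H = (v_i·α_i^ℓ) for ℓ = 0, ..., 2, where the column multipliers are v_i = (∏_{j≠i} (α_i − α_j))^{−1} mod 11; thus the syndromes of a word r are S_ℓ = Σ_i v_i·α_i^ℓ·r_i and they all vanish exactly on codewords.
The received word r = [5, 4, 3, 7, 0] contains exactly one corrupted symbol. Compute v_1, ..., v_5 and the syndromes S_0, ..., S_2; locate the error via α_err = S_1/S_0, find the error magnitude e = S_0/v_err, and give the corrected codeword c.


S = (7, 1, 8), error at position 5, error magnitude e = 10, c = [5, 4, 3, 7, 1].

Step 1: column multipliers v_i = (∏_{j≠i}(α_i − α_j))^{−1} mod 11.
  i = 1 (α = 2): (2−9)(2−5)(2−10)(2−8) = (−7)·(−3)·(−8)·(−6) = 1008 ≡ 7, so v_1 = 7^{−1} = 8 (mod 11).
  i = 2 (α = 9): (9−2)(9−5)(9−10)(9−8) = 7·4·(−1)·1 = −28 ≡ 5, so v_2 = 5^{−1} = 9 (mod 11).
  i = 3 (α = 5): (5−2)(5−9)(5−10)(5−8) = 3·(−4)·(−5)·(−3) = −180 ≡ 7, so v_3 = 7^{−1} = 8 (mod 11).
  i = 4 (α = 10): (10−2)(10−9)(10−5)(10−8) = 8·1·5·2 = 80 ≡ 3, so v_4 = 3^{−1} = 4 (mod 11).
  i = 5 (α = 8): (8−2)(8−9)(8−5)(8−10) = 6·(−1)·3·(−2) = 36 ≡ 3, so v_5 = 3^{−1} = 4 (mod 11).
  v = [8, 9, 8, 4, 4].
Step 2: syndromes of r = [5, 4, 3, 7, 0] (all sums mod 11).
  S_0 = Σ v_i r_i = 8·5 + 9·4 + 8·3 + 4·7 + 4·0 = 128 ≡ 7.
  S_1 = Σ v_i α_i r_i = 8·2·5 + 9·9·4 + 8·5·3 + 4·10·7 + 4·8·0 = 804 ≡ 1.
  α_i^2 mod 11 = [4, 4, 3, 1, 9].
  S_2 = Σ v_i α_i^2 r_i = 8·4·5 + 9·4·4 + 8·3·3 + 4·1·7 + 4·9·0 = 404 ≡ 8.
  S = (7, 1, 8) ≠ 0, so r is not a codeword (an error is present).
Step 3: locate the error. For a single error e at position i, S_ℓ = v_i·e·α_i^ℓ, so α_err = S_1/S_0.
  S_0^{−1} = 7^{−1} = 8 (mod 11), so α_err = 1·8 = 8 ≡ 8 = α_5. Error position i = 5.
  Consistency check: S_2/S_1 = 8·1 = 8 ≡ 8 = α_err ✓ (single-error assumption holds).
Step 4: error magnitude e = S_0/v_5 = S_0·∏_{j≠5}(α_5 − α_j) = 7·3 = 21 ≡ 10 (mod 11).
Step 5: correct position 5: c_5 = r_5 − e = 0 − 10 ≡ 1 (mod 11). Hence c = [5, 4, 3, 7, 1].
  Check: interpolating c through the α_i gives m(x) = 10 + 3·x (degree < 2) with m(α_i) = c_i for every i, so c is indeed a codeword.


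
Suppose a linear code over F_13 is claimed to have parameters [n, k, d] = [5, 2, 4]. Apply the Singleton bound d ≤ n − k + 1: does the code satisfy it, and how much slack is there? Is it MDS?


Singleton RHS = n − k + 1 = 4, slack = 0, bound satisfied, MDS.

Singleton bound: d ≤ n − k + 1.
Here n = 5, k = 2, so n − k + 1 = 4.
Given d = 4, check d ≤ 4: YES.
Slack = (n − k + 1) − d = 0.
The code is MDS (slack = 0).
Description: the claimed parameters are [5, 2, 4]_13; such a code would be MDS (meets Singleton bound).


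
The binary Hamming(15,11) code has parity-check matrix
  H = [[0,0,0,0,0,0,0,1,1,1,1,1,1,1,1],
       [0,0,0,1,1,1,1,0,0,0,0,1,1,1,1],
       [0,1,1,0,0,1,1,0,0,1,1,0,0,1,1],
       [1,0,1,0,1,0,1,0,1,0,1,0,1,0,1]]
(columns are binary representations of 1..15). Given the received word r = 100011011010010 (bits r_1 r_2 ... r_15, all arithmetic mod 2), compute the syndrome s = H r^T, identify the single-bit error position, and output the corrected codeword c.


s = (0, 1, 1, 0)^T, error position = 6, corrected codeword c = 100010011010010

Compute s = H r^T mod 2 one row at a time:
  s_1 = 1 + 1 + 0 + 1 + 0 + 0 + 1 + 0 = 4 ≡ 0 (mod 2).
  s_2 = 0 + 1 + 1 + 0 + 0 + 0 + 1 + 0 = 3 ≡ 1 (mod 2).
  s_3 = 0 + 0 + 1 + 0 + 0 + 1 + 1 + 0 = 3 ≡ 1 (mod 2).
  s_4 = 1 + 0 + 1 + 0 + 1 + 1 + 0 + 0 = 4 ≡ 0 (mod 2).
s = (0, 1, 1, 0)^T — this equals column 6 of H (binary 0110), so error is at position 6.
Correct: flip bit 6 of r = 100011011010010 to get c = 100010011010010.


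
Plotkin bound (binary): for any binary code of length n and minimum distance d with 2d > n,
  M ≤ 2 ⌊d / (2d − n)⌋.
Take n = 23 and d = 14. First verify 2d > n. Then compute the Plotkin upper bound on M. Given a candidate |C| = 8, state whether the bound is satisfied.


Plotkin bound M ≤ 4; given |C| = 8 > bound (violated).

Check applicability: 2d = 28, n = 23.
2d − n = 5 > 0, so Plotkin applies.
Compute d/(2d−n) = 14/5 ≈ 2.8000.
⌊d/(2d−n)⌋ = 2.
Plotkin bound: M ≤ 2·2 = 4.
Given |C| = 8, check: VIOLATED.
This |C| is above the Plotkin bound, so no binary code with n = 23, d = 14 and 8 codewords exists.


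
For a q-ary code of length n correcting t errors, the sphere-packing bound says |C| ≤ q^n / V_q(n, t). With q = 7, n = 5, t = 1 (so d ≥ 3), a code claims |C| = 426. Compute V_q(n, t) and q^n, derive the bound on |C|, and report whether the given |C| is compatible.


V_q(n, t) = 31, q^n = 16807, Hamming bound = 542, |C| = 426 ≤ bound (satisfied).

Step 1: Compute V_q(n, t) = Σ_{j=0}^1 C(n, j) (q−1)^j.
  j = 0: C(5,0)·(6)^0 = 1·1 = 1.
  j = 1: C(5,1)·(6)^1 = 5·6 = 30.
  V_q(n, t) = 1 + 30 = 31.
Step 2: q^n = 7^5 = 16807.
Step 3: Hamming bound ⌊q^n / V_q(n,t)⌋ = ⌊16807/31⌋ = 542.
Step 4: Compare |C| = 426 to 542: satisfied.
The claimed |C| lies below the Hamming bound.


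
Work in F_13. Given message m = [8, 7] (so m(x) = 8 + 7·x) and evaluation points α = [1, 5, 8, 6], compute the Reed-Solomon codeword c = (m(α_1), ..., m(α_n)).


c = [2, 4, 12, 11]

Message polynomial: m(x) = 8 + 7·x (mod 13).
For each evaluation point α_i, compute m(α_i) mod 13:
  α_1 = 1: Horner steps 7 → 2, so m(1) = 2.
  α_2 = 5: Horner steps 7 → 4, so m(5) = 4.
  α_3 = 8: Horner steps 7 → 12, so m(8) = 12.
  α_4 = 6: Horner steps 7 → 11, so m(6) = 11.
Codeword c = [2, 4, 12, 11] ∈ F_13^4.


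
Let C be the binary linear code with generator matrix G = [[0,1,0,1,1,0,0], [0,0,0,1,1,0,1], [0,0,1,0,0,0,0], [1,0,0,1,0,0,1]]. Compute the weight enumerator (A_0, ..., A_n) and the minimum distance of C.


Weight distribution: A_0 = 1, A_1 = 1, A_2 = 2, A_3 = 6, A_4 = 5, A_5 = 1. Minimum distance d = 1.

Enumerate all 2^4 = 16 messages m ∈ F_2^4.
For each, compute codeword c = mG in F_2^7, then tally its weight.
  m = 0000 → c = 0000000, weight = 0.
  m = 1000 → c = 0101100, weight = 3.
  m = 0100 → c = 0001101, weight = 3.
  m = 1100 → c = 0100001, weight = 2.
  m = 0010 → c = 0010000, weight = 1.
  m = 1010 → c = 0111100, weight = 4.
  m = 0110 → c = 0011101, weight = 4.
  m = 1110 → c = 0110001, weight = 3.
  m = 0001 → c = 1001001, weight = 3.
  m = 1001 → c = 1100101, weight = 4.
  m = 0101 → c = 1000100, weight = 2.
  m = 1101 → c = 1101000, weight = 3.
  m = 0011 → c = 1011001, weight = 4.
  m = 1011 → c = 1110101, weight = 5.
  m = 0111 → c = 1010100, weight = 3.
  m = 1111 → c = 1111000, weight = 4.
Tally weights:
  weight 0: 1 codewords.
  weight 1: 1 codewords.
  weight 2: 2 codewords.
  weight 3: 6 codewords.
  weight 4: 5 codewords.
  weight 5: 1 codewords.
Minimum distance d = smallest w > 0 with A_w > 0 = 1.
Sanity: Σ A_w = 16 = 2^4 = 16 ✓.


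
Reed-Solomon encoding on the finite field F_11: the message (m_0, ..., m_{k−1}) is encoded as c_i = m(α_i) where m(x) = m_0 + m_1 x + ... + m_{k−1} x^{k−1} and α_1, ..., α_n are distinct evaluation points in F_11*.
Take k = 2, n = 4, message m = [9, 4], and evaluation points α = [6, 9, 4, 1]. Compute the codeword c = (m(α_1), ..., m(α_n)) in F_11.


c = [0, 1, 3, 2]

Message polynomial: m(x) = 9 + 4·x (mod 11).
For each evaluation point α_i, compute m(α_i) mod 11:
  α_1 = 6: Horner steps 4 → 0, so m(6) = 0.
  α_2 = 9: Horner steps 4 → 1, so m(9) = 1.
  α_3 = 4: Horner steps 4 → 3, so m(4) = 3.
  α_4 = 1: Horner steps 4 → 2, so m(1) = 2.
Codeword c = [0, 1, 3, 2] ∈ F_11^4.


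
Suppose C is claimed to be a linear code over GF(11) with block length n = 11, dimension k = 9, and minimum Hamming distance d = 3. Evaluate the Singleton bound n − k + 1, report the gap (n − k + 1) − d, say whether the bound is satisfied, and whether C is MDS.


Singleton RHS = n − k + 1 = 3, slack = 0, bound satisfied, MDS.

Singleton bound: d ≤ n − k + 1.
Here n = 11, k = 9, so n − k + 1 = 3.
Given d = 3, check d ≤ 3: YES.
Slack = (n − k + 1) − d = 0.
The code is MDS (slack = 0).
Description: the claimed parameters are [11, 9, 3]_11; such a code would be MDS (meets Singleton bound).


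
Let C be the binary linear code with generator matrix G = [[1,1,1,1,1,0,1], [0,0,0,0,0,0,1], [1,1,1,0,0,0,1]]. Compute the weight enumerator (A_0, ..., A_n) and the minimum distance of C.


Weight distribution: A_0 = 1, A_1 = 1, A_2 = 1, A_3 = 2, A_4 = 1, A_5 = 1, A_6 = 1. Minimum distance d = 1.

Enumerate all 2^3 = 8 messages m ∈ F_2^3.
For each, compute codeword c = mG in F_2^7, then tally its weight.
  m = 000 → c = 0000000, weight = 0.
  m = 100 → c = 1111101, weight = 6.
  m = 010 → c = 0000001, weight = 1.
  m = 110 → c = 1111100, weight = 5.
  m = 001 → c = 1110001, weight = 4.
  m = 101 → c = 0001100, weight = 2.
  m = 011 → c = 1110000, weight = 3.
  m = 111 → c = 0001101, weight = 3.
Tally weights:
  weight 0: 1 codewords.
  weight 1: 1 codewords.
  weight 2: 1 codewords.
  weight 3: 2 codewords.
  weight 4: 1 codewords.
  weight 5: 1 codewords.
  weight 6: 1 codewords.
Minimum distance d = smallest w > 0 with A_w > 0 = 1.
Sanity: Σ A_w = 8 = 2^3 = 8 ✓.


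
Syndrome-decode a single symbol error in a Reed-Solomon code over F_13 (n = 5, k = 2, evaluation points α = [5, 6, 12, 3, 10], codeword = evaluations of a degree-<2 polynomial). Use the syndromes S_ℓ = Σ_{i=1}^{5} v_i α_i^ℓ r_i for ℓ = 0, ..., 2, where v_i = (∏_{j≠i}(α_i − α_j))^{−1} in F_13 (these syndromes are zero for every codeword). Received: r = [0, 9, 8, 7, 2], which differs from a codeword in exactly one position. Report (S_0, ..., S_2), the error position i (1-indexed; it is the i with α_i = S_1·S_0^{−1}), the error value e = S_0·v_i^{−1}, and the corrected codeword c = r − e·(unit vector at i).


S = (12, 7, 3), error at position 2, error magnitude e = 6, c = [0, 3, 8, 7, 2].

Step 1: column multipliers v_i = (∏_{j≠i}(α_i − α_j))^{−1} mod 13.
  i = 1 (α = 5): (5−6)(5−12)(5−3)(5−10) = (−1)·(−7)·2·(−5) = −70 ≡ 8, so v_1 = 8^{−1} = 5 (mod 13).
  i = 2 (α = 6): (6−5)(6−12)(6−3)(6−10) = 1·(−6)·3·(−4) = 72 ≡ 7, so v_2 = 7^{−1} = 2 (mod 13).
  i = 3 (α = 12): (12−5)(12−6)(12−3)(12−10) = 7·6·9·2 = 756 ≡ 2, so v_3 = 2^{−1} = 7 (mod 13).
  i = 4 (α = 3): (3−5)(3−6)(3−12)(3−10) = (−2)·(−3)·(−9)·(−7) = 378 ≡ 1, so v_4 = 1^{−1} = 1 (mod 13).
  i = 5 (α = 10): (10−5)(10−6)(10−12)(10−3) = 5·4·(−2)·7 = −280 ≡ 6, so v_5 = 6^{−1} = 11 (mod 13).
  v = [5, 2, 7, 1, 11].
Step 2: syndromes of r = [0, 9, 8, 7, 2] (all sums mod 13).
  S_0 = Σ v_i r_i = 5·0 + 2·9 + 7·8 + 1·7 + 11·2 = 103 ≡ 12.
  S_1 = Σ v_i α_i r_i = 5·5·0 + 2·6·9 + 7·12·8 + 1·3·7 + 11·10·2 = 1021 ≡ 7.
  α_i^2 mod 13 = [12, 10, 1, 9, 9].
  S_2 = Σ v_i α_i^2 r_i = 5·12·0 + 2·10·9 + 7·1·8 + 1·9·7 + 11·9·2 = 497 ≡ 3.
  S = (12, 7, 3) ≠ 0, so r is not a codeword (an error is present).
Step 3: locate the error. For a single error e at position i, S_ℓ = v_i·e·α_i^ℓ, so α_err = S_1/S_0.
  S_0^{−1} = 12^{−1} = 12 (mod 13), so α_err = 7·12 = 84 ≡ 6 = α_2. Error position i = 2.
  Consistency check: S_2/S_1 = 3·2 = 6 ≡ 6 = α_err ✓ (single-error assumption holds).
Step 4: error magnitude e = S_0/v_2 = S_0·∏_{j≠2}(α_2 − α_j) = 12·7 = 84 ≡ 6 (mod 13).
Step 5: correct position 2: c_2 = r_2 − e = 9 − 6 ≡ 3 (mod 13). Hence c = [0, 3, 8, 7, 2].
  Check: interpolating c through the α_i gives m(x) = 11 + 3·x (degree < 2) with m(α_i) = c_i for every i, so c is indeed a codeword.


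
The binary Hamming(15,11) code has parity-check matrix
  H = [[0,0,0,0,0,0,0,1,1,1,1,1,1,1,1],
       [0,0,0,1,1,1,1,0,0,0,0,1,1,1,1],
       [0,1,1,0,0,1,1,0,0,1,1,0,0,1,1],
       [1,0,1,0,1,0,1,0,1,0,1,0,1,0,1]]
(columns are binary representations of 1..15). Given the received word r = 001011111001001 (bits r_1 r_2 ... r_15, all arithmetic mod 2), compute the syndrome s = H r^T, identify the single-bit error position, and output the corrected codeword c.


s = (0, 1, 0, 1)^T, error position = 5, corrected codeword c = 001001111001001

Compute s = H r^T mod 2 one row at a time:
  s_1 = 1 + 1 + 0 + 0 + 1 + 0 + 0 + 1 = 4 ≡ 0 (mod 2).
  s_2 = 0 + 1 + 1 + 1 + 1 + 0 + 0 + 1 = 5 ≡ 1 (mod 2).
  s_3 = 0 + 1 + 1 + 1 + 0 + 0 + 0 + 1 = 4 ≡ 0 (mod 2).
  s_4 = 0 + 1 + 1 + 1 + 1 + 0 + 0 + 1 = 5 ≡ 1 (mod 2).
s = (0, 1, 0, 1)^T — this equals column 5 of H (binary 0101), so error is at position 5.
Correct: flip bit 5 of r = 001011111001001 to get c = 001001111001001.
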